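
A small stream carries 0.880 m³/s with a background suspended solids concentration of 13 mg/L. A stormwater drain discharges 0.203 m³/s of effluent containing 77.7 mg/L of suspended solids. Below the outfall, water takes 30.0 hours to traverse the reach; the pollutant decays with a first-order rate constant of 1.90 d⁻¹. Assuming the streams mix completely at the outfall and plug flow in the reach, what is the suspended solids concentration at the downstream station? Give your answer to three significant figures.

2.34 mg/L

Flow-weighted average: C = (0.8800·13.00 + 0.2030·77.70) / 1.083 = 27.21/1.083 = 25.13 mg/L.
Applying C = C₀e^(−kt): 25.13 × 0.09301 = 2.337 mg/L.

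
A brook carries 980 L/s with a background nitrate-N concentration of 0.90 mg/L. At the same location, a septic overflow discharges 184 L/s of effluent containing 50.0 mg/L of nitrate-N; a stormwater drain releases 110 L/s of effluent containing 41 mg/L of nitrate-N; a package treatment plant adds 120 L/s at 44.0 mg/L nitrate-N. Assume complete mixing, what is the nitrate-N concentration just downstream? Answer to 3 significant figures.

14.3 mg/L

Flow-weighted average: C = (980.0·0.9000 + 184.0·50.00 + 110.0·41.00 + 120.0·44.00) / 1394 = 19870/1394 = 14.26 mg/L.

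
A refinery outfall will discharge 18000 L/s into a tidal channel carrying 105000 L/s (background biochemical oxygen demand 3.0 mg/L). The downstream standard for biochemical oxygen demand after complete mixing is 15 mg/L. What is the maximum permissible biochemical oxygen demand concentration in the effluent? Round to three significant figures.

At the limit, (Qr·Cr + Qe·Cₑ)/(Qr + Qe) = 15:
Cₑ = (123000·15 − 105000·3.000) / 18000 = 85.00 mg/L.

85.0 mg/L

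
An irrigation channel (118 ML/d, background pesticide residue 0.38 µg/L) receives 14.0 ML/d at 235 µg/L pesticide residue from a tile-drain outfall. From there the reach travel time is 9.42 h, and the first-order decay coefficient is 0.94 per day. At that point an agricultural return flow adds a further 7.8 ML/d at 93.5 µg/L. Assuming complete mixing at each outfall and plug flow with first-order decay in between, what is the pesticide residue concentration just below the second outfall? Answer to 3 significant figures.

Conservation of mass: C = (118.0·0.3800 + 14.00·235.0) / 132.0 = 3335/132.0 = 25.26 µg/L; combined flow 132.0 ML/d.
Decay over the reach: 25.26·exp(−kt) = 25.26·0.6915 = 17.47 µg/L.
Second outfall: C = (132.0·17.47 + 7.800·93.50)/139.8 = 21.71 µg/L.

21.7 µg/L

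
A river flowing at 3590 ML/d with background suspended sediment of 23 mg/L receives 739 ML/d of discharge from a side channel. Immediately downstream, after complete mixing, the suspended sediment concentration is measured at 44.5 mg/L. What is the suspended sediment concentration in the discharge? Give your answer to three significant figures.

149 mg/L

Mass balance: 3590·23.00 + 739.0·Cₑ = 4329·44.50
→ Cₑ = (4329·44.50 − 3590·23.00) / 739.0 = 148.9 mg/L.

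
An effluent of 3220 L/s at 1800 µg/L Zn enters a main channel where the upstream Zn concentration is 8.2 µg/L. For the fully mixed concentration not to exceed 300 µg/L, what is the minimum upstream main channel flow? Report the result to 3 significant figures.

16600 L/s

Set C_mix = 300: (Q·8.200 + 3220·1800) / (Q + 3220) = 300
→ Q = 3220·(1800 − 300)/(300 − 8.200) = 16550 L/s.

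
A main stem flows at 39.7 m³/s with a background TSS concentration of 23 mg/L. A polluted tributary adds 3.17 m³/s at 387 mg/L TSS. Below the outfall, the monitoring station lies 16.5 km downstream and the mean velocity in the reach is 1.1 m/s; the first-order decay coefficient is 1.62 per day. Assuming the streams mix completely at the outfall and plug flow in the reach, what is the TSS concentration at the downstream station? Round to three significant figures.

Mixed concentration C = ΣQC/ΣQ = (39.70·23.00 + 3.170·387.0) / 42.87 = 2140/42.87 = 49.92 mg/L.
Travel time t = 16.5·1000 / 1.1 = 15000 s = 4.167 h.
First-order decay: C = 49.92·exp(−k·t) = 49.92·0.7548 = 37.68 mg/L.

37.7 mg/L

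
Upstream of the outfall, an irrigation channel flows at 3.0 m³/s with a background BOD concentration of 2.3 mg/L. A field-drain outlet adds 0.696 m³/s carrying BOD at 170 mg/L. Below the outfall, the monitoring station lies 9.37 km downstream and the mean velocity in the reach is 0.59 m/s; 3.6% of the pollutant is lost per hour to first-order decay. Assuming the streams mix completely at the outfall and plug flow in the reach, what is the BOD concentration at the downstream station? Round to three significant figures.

28.8 mg/L

Conservation of mass: C = (3.000·2.300 + 0.6960·170.0) / 3.696 = 125.2/3.696 = 33.88 mg/L.
Travel time t = 9.37·1000 / 0.59 = 15880 s = 4.411 h.
3.6%/h lost → k = −ln(1 − 0.036) = 0.03666 h⁻¹.
Applying C = C₀e^(−kt): 33.88 × 0.8507 = 28.82 mg/L.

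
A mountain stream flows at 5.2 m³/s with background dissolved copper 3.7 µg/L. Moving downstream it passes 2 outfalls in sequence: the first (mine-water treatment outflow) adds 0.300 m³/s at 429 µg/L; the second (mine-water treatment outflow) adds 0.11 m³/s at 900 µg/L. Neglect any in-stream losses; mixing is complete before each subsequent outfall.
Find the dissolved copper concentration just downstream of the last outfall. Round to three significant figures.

44.0 µg/L

Outfall 1: combined Q = 5.500 m³/s; C = (5.200·3.700 + 0.3000·429.0)/5.500 = 26.90 µg/L.
Outfall 2: combined Q = 5.610 m³/s; C = (5.500·26.90 + 0.1100·900.0)/5.610 = 44.02 µg/L.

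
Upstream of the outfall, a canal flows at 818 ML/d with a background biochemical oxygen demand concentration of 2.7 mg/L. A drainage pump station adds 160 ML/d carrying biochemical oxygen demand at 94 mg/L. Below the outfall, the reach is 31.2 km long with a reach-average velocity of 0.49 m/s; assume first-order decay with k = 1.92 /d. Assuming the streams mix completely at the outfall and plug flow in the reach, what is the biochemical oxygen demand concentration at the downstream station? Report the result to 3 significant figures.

4.28 mg/L

Conservation of mass: C = (818.0·2.700 + 160.0·94.00) / 978.0 = 17250/978.0 = 17.64 mg/L.
Travel time t = 31.2·1000 / 0.49 = 63670 s = 17.69 h.
Applying C = C₀e^(−kt): 17.64 × 0.2429 = 4.285 mg/L.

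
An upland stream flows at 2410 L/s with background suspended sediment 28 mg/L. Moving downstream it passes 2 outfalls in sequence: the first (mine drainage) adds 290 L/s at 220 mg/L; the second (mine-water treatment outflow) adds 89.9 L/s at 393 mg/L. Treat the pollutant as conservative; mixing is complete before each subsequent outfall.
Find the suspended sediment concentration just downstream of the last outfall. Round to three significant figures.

After outfall 1: Q = 2410 + 290.0 = 2700 L/s; C = (2410·28.00 + 290.0·220.0)/2700 = 48.62 mg/L.
After outfall 2: Q = 2700 + 89.90 = 2790 L/s; C = (2700·48.62 + 89.90·393.0)/2790 = 59.72 mg/L.

59.7 mg/L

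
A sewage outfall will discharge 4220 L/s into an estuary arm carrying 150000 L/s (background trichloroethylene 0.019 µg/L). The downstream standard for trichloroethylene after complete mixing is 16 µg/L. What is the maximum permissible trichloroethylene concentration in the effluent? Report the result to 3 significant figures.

584 µg/L

At the limit, (Qr·Cr + Qe·Cₑ)/(Qr + Qe) = 16:
Cₑ = (154200·16 − 150000·0.01900) / 4220 = 584.0 µg/L.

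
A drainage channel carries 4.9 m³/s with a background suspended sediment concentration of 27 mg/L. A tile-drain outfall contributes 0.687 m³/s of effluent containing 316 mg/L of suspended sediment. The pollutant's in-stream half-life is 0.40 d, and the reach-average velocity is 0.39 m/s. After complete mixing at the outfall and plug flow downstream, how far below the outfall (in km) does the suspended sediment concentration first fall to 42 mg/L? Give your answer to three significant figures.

7.74 km

Conservation of mass: C = (4.900·27.00 + 0.6870·316.0) / 5.587 = 349.4/5.587 = 62.54 mg/L.
Half-life 0.40 d → k = ln 2 / 0.40 = 1.733 d⁻¹.
Set 62.54·exp(−k·t) = 42 → t = ln(62.54/42)/k = 19850 s = 5.513 h.
Distance = v·t = 0.39·19850 = 7741 m = 7.741 km.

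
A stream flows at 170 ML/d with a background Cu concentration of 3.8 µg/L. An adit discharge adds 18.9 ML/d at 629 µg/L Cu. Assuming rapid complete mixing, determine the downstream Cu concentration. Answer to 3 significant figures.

66.4 µg/L

Conservation of mass: C = (170.0·3.800 + 18.90·629.0) / 188.9 = 12530/188.9 = 66.35 µg/L.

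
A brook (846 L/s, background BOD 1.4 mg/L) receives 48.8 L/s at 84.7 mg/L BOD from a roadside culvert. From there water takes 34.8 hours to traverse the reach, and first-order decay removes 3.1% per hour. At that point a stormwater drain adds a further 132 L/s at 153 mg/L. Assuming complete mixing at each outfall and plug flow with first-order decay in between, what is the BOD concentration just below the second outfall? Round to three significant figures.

21.4 mg/L

Mixed concentration C = ΣQC/ΣQ = (846.0·1.400 + 48.80·84.70) / 894.8 = 5318/894.8 = 5.943 mg/L; combined flow 894.8 L/s.
3.1%/h lost → k = −ln(1 − 0.031) = 0.03149 h⁻¹.
Applying C = C₀e^(−kt): 5.943 × 0.3342 = 1.986 mg/L.
Second outfall: C = (894.8·1.986 + 132.0·153.0)/1027 = 21.40 mg/L.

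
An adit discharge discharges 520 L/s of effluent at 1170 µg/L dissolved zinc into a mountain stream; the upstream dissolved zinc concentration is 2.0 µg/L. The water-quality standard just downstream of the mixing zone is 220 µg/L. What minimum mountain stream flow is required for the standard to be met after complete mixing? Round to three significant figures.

2270 L/s

Set C_mix = 220: (Q·2.000 + 520.0·1170) / (Q + 520.0) = 220
→ Q = 520.0·(1170 − 220)/(220 − 2.000) = 2266 L/s.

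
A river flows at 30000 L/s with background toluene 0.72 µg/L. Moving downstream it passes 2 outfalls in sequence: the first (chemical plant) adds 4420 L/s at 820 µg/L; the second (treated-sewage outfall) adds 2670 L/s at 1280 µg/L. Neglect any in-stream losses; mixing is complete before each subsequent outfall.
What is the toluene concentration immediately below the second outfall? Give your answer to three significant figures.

Below outfall 1: Q → 34420 L/s, C = (30000·0.7200 + 4420·820.0)/34420 = 105.9 µg/L.
Below outfall 2: Q → 37090 L/s, C = (34420·105.9 + 2670·1280)/37090 = 190.4 µg/L.

190 µg/L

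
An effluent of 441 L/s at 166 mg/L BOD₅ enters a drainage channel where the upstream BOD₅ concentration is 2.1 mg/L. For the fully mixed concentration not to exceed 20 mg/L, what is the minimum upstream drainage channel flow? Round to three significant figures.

3600 L/s

Set C_mix = 20: (Q·2.100 + 441.0·166.0) / (Q + 441.0) = 20
→ Q = 441.0·(166.0 − 20)/(20 − 2.100) = 3597 L/s.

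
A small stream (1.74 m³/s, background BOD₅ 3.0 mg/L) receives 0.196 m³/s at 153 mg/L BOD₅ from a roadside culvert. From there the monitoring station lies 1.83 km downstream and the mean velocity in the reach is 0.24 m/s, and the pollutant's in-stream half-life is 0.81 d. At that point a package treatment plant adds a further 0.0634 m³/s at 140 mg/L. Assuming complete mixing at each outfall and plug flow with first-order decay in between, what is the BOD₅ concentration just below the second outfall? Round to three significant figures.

After mixing, C = (1.740·3.000 + 0.1960·153.0) / 1.936 = 35.21/1.936 = 18.19 mg/L; combined flow 1.936 m³/s.
Travel time t = 1.83·1000 / 0.24 = 7625 s = 2.118 h.
Half-life 0.81 d → k = ln 2 / 0.81 = 0.8557 d⁻¹.
First-order decay: C = 18.19·exp(−k·t) = 18.19·0.9273 = 16.86 mg/L.
Second outfall: C = (1.936·16.86 + 0.06340·140.0)/1.999 = 20.77 mg/L.

20.8 mg/L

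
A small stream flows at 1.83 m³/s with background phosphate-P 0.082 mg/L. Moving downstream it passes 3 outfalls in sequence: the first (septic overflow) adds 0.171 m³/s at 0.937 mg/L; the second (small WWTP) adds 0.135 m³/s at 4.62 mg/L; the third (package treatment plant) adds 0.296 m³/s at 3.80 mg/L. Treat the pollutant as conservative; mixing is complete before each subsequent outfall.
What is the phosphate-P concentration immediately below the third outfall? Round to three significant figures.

0.847 mg/L

Below outfall 1: Q → 2.001 m³/s, C = (1.830·0.08200 + 0.1710·0.9370)/2.001 = 0.1551 mg/L.
Below outfall 2: Q → 2.136 m³/s, C = (2.001·0.1551 + 0.1350·4.620)/2.136 = 0.4373 mg/L.
Below outfall 3: Q → 2.432 m³/s, C = (2.136·0.4373 + 0.2960·3.800)/2.432 = 0.8465 mg/L.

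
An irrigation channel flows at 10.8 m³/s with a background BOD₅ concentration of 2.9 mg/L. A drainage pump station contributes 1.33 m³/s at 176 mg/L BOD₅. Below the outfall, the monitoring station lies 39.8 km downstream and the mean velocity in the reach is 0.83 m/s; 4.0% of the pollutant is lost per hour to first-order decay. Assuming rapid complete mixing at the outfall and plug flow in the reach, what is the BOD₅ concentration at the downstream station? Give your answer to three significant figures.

12.7 mg/L

Mixed concentration C = ΣQC/ΣQ = (10.80·2.900 + 1.330·176.0) / 12.13 = 265.4/12.13 = 21.88 mg/L.
Travel time t = 39.8·1000 / 0.83 = 47950 s = 13.32 h.
4.0%/h lost → k = −ln(1 − 0.04) = 0.04082 h⁻¹.
Applying C = C₀e^(−kt): 21.88 × 0.5806 = 12.70 mg/L.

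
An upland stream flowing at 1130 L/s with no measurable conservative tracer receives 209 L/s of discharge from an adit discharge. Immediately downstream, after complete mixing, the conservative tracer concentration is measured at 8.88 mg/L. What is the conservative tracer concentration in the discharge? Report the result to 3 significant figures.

Mass balance: 1130·0 + 209.0·Cₑ = 1339·8.880
→ Cₑ = (1339·8.880 − 1130·0) / 209.0 = 56.89 mg/L.

56.9 mg/L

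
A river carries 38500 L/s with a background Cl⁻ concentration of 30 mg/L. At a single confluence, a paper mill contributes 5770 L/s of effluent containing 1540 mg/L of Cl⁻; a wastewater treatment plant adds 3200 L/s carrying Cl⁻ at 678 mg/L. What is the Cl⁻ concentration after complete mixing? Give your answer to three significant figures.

After mixing, C = (38500·30.00 + 5770·1540 + 3200·678.0) / 47470 = 12210000/47470 = 257.2 mg/L.

257 mg/L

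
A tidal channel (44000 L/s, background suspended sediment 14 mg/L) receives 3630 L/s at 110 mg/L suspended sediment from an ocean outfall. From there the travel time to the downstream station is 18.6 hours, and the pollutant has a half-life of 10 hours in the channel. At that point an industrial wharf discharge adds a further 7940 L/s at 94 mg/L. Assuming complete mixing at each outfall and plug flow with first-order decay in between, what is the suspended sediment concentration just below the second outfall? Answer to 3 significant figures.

18.5 mg/L

Flow-weighted average: C = (44000·14.00 + 3630·110.0) / 47630 = 1015000/47630 = 21.32 mg/L; combined flow 47630 L/s.
Half-life 10 h → k = ln 2 / 10 = 0.06931 h⁻¹ = 1.664 d⁻¹.
First-order decay: C = 21.32·exp(−k·t) = 21.32·0.2755 = 5.872 mg/L.
At the second outfall, C = (47630·5.872 + 7940·94.00) / (47630 + 7940) = 18.46 mg/L.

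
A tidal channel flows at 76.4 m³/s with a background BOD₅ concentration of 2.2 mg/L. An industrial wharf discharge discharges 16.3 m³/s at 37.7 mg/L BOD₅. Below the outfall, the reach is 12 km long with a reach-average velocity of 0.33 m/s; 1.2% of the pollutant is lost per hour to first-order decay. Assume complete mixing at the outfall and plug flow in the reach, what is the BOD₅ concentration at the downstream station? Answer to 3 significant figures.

Flow-weighted average: C = (76.40·2.200 + 16.30·37.70) / 92.70 = 782.6/92.70 = 8.442 mg/L.
Travel time t = 12·1000 / 0.33 = 36360 s = 10.10 h.
1.2%/h lost → k = −ln(1 − 0.012) = 0.01207 h⁻¹.
First-order decay: C = 8.442·exp(−k·t) = 8.442·0.8852 = 7.473 mg/L.

7.47 mg/L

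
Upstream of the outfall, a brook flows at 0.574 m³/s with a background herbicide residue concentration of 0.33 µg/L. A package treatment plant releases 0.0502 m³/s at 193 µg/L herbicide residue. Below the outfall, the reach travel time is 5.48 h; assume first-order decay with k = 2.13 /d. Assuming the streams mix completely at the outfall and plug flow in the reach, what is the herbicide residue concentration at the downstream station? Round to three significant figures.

After mixing, C = (0.5740·0.3300 + 0.05020·193.0) / 0.6242 = 9.878/0.6242 = 15.83 µg/L.
First-order decay: C = 15.83·exp(−k·t) = 15.83·0.6149 = 9.730 µg/L.

9.73 µg/L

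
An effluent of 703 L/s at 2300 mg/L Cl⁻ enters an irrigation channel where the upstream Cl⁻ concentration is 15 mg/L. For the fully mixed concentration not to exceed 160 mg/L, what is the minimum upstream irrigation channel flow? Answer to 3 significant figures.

10400 L/s

Set C_mix = 160: (Q·15.00 + 703.0·2300) / (Q + 703.0) = 160
→ Q = 703.0·(2300 − 160)/(160 − 15.00) = 10380 L/s.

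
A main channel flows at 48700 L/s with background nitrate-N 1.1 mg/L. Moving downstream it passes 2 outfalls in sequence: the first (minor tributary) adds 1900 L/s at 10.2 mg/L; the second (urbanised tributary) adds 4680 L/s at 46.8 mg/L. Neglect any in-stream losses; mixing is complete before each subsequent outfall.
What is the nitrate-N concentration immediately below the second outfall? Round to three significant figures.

5.28 mg/L

Below outfall 1: Q → 50600 L/s, C = (48700·1.100 + 1900·10.20)/50600 = 1.442 mg/L.
Below outfall 2: Q → 55280 L/s, C = (50600·1.442 + 4680·46.80)/55280 = 5.282 mg/L.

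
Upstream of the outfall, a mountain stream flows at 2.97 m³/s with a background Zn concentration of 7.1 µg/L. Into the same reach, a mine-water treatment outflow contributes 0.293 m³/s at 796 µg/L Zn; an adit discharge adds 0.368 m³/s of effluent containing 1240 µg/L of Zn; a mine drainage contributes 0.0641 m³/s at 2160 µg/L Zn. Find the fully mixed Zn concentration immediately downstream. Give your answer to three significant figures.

Conservation of mass: C = (2.970·7.100 + 0.2930·796.0 + 0.3680·1240 + 0.06410·2160) / 3.695 = 849.1/3.695 = 229.8 µg/L.

230 µg/L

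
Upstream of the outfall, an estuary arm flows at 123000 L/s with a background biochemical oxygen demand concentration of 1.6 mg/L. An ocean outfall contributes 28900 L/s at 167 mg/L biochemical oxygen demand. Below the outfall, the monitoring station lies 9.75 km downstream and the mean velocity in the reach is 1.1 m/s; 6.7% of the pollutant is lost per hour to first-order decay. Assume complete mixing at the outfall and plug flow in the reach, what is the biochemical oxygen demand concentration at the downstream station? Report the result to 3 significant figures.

Conservation of mass: C = (123000·1.600 + 28900·167.0) / 151900 = 5023000/151900 = 33.07 mg/L.
Travel time t = 9.75·1000 / 1.1 = 8864 s = 2.462 h.
6.7%/h lost → k = −ln(1 − 0.067) = 0.06935 h⁻¹.
Applying C = C₀e^(−kt): 33.07 × 0.8430 = 27.88 mg/L.

27.9 mg/L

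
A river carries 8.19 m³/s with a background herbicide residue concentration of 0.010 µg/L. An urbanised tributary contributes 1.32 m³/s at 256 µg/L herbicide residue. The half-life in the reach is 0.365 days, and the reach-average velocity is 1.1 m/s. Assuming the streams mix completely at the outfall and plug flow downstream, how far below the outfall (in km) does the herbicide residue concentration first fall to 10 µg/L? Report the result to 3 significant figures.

After mixing, C = (8.190·0.01000 + 1.320·256.0) / 9.510 = 338.0/9.510 = 35.54 µg/L.
Half-life 0.365 d → k = ln 2 / 0.365 = 1.899 d⁻¹.
Set 35.54·exp(−k·t) = 10 → t = ln(35.54/10)/k = 57700 s = 16.03 h.
Distance = v·t = 1.1·57700 = 63470 m = 63.47 km.

63.5 km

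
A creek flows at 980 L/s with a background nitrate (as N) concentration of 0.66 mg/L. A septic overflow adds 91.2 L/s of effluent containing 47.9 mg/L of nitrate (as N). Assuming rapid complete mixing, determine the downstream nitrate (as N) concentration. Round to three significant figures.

Mixed concentration C = ΣQC/ΣQ = (980.0·0.6600 + 91.20·47.90) / 1071 = 5015/1071 = 4.682 mg/L.

4.68 mg/L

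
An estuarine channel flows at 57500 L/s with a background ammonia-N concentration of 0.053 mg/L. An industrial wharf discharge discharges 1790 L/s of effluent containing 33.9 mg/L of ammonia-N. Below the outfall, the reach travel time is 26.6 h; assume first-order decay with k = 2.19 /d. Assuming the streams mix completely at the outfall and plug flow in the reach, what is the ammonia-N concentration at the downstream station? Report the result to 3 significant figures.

Mixed concentration C = ΣQC/ΣQ = (57500·0.05300 + 1790·33.90) / 59290 = 63730/59290 = 1.075 mg/L.
Applying C = C₀e^(−kt): 1.075 × 0.08828 = 0.09489 mg/L.

0.0949 mg/L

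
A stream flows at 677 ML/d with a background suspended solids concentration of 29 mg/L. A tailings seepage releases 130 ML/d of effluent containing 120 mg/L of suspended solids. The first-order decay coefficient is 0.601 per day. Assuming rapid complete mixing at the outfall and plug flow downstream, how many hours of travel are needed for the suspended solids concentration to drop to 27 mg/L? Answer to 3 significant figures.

Conservation of mass: C = (677.0·29.00 + 130.0·120.0) / 807.0 = 35230/807.0 = 43.66 mg/L.
43.66·exp(−k·t) = 27 → t = ln(43.66/27)/k = 69090 s = 19.19 h.

19.2 h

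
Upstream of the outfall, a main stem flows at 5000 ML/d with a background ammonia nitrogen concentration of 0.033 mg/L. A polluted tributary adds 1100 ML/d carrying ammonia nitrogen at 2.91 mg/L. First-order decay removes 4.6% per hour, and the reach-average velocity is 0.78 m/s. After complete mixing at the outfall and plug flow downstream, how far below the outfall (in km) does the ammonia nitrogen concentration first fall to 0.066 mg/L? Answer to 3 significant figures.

Conservation of mass: C = (5000·0.03300 + 1100·2.910) / 6100 = 3366/6100 = 0.5518 mg/L.
4.6%/h lost → k = −ln(1 − 0.046) = 0.04709 h⁻¹.
Set 0.5518·exp(−k·t) = 0.066 → t = ln(0.5518/0.066)/k = 162300 s = 45.09 h.
Distance = v·t = 0.78·162300 = 126600 m = 126.6 km.

127 km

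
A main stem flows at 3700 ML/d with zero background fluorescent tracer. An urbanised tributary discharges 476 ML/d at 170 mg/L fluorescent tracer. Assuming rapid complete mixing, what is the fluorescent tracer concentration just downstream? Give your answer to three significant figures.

19.4 mg/L

Mass balance: C = (3700·0 + 476.0·170.0) / 4176 = 80920/4176 = 19.38 mg/L.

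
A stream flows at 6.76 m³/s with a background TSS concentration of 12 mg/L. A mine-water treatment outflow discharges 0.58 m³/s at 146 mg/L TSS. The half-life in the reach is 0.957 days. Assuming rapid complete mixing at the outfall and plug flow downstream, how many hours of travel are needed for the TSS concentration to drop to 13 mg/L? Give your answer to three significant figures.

Mixed concentration C = ΣQC/ΣQ = (6.760·12.00 + 0.5800·146.0) / 7.340 = 165.8/7.340 = 22.59 mg/L.
Half-life 0.957 d → k = ln 2 / 0.957 = 0.7243 d⁻¹.
22.59·exp(−k·t) = 13 → t = ln(22.59/13)/k = 65910 s = 18.31 h.

18.3 h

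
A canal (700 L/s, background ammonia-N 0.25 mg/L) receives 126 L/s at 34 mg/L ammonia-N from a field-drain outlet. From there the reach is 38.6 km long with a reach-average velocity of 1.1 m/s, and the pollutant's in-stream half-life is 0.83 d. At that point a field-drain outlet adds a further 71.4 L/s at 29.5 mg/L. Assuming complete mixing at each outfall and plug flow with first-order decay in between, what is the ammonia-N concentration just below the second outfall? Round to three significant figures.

5.89 mg/L

Mixed concentration C = ΣQC/ΣQ = (700.0·0.2500 + 126.0·34.00) / 826.0 = 4459/826.0 = 5.398 mg/L; combined flow 826.0 L/s.
Travel time t = 38.6·1000 / 1.1 = 35090 s = 9.747 h.
Half-life 0.83 d → k = ln 2 / 0.83 = 0.8351 d⁻¹.
Decay over the reach: 5.398·exp(−kt) = 5.398·0.7124 = 3.846 mg/L.
Second outfall: C = (826.0·3.846 + 71.40·29.50)/897.4 = 5.887 mg/L.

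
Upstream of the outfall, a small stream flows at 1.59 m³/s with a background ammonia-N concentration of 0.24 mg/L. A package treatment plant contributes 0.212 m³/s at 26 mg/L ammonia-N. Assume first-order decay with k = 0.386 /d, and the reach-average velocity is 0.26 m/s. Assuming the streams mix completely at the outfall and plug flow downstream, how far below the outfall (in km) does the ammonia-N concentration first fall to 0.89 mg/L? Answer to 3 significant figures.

After mixing, C = (1.590·0.2400 + 0.2120·26.00) / 1.802 = 5.894/1.802 = 3.271 mg/L.
Set 3.271·exp(−k·t) = 0.89 → t = ln(3.271/0.89)/k = 291300 s = 80.92 h.
Distance = v·t = 0.26·291300 = 75740 m = 75.74 km.

75.7 km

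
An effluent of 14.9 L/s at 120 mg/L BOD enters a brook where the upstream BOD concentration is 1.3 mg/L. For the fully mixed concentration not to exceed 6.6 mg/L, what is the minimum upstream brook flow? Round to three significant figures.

Set C_mix = 6.6: (Q·1.300 + 14.90·120.0) / (Q + 14.90) = 6.6
→ Q = 14.90·(120.0 − 6.6)/(6.6 − 1.300) = 318.8 L/s.

319 L/s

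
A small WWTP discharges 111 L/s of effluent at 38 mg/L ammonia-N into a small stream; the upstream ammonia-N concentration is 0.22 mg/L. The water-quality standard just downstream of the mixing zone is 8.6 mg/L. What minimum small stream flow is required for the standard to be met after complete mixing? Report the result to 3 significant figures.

Set C_mix = 8.6: (Q·0.2200 + 111.0·38.00) / (Q + 111.0) = 8.6
→ Q = 111.0·(38.00 − 8.6)/(8.6 − 0.2200) = 389.4 L/s.

389 L/s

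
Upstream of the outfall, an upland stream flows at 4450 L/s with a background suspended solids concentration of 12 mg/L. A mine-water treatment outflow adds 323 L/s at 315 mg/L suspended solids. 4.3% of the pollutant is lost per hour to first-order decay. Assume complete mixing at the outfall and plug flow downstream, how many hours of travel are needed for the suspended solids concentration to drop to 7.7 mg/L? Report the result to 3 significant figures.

Conservation of mass: C = (4450·12.00 + 323.0·315.0) / 4773 = 155100/4773 = 32.50 mg/L.
4.3%/h lost → k = −ln(1 − 0.043) = 0.04395 h⁻¹.
32.50·exp(−k·t) = 7.7 → t = ln(32.50/7.7)/k = 118000 s = 32.77 h.

32.8 h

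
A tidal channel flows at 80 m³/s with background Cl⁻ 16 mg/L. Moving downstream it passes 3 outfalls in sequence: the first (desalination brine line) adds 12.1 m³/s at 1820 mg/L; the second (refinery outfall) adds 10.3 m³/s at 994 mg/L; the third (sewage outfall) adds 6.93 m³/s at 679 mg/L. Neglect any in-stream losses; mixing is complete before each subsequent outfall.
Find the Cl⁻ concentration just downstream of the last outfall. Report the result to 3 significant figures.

After outfall 1: Q = 80.00 + 12.10 = 92.10 m³/s; C = (80.00·16.00 + 12.10·1820)/92.10 = 253.0 mg/L.
After outfall 2: Q = 92.10 + 10.30 = 102.4 m³/s; C = (92.10·253.0 + 10.30·994.0)/102.4 = 327.5 mg/L.
After outfall 3: Q = 102.4 + 6.930 = 109.3 m³/s; C = (102.4·327.5 + 6.930·679.0)/109.3 = 349.8 mg/L.

350 mg/L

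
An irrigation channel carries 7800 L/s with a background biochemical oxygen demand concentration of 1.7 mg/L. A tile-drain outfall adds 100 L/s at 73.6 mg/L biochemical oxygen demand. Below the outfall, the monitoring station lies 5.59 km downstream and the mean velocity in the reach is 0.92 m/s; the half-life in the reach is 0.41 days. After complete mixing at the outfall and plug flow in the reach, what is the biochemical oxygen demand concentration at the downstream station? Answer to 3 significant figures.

2.32 mg/L

Mixed concentration C = ΣQC/ΣQ = (7800·1.700 + 100.0·73.60) / 7900 = 20620/7900 = 2.610 mg/L.
Travel time t = 5.59·1000 / 0.92 = 6076 s = 1.688 h.
Half-life 0.41 d → k = ln 2 / 0.41 = 1.691 d⁻¹.
After decay, C = 2.610 × e^(−kt) = 2.610 × 0.8879 = 2.318 mg/L.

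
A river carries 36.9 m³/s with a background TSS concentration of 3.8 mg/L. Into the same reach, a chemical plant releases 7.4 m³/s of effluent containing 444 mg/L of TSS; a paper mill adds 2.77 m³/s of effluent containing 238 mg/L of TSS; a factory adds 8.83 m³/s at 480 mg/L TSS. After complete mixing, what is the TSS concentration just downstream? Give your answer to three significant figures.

149 mg/L

Conservation of mass: C = (36.90·3.800 + 7.400·444.0 + 2.770·238.0 + 8.830·480.0) / 55.90 = 8323/55.90 = 148.9 mg/L.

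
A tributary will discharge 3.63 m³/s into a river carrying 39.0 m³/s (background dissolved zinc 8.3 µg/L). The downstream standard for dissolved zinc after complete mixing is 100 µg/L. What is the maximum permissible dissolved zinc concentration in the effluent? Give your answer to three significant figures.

At the limit, (Qr·Cr + Qe·Cₑ)/(Qr + Qe) = 100:
Cₑ = (42.63·100 − 39.00·8.300) / 3.630 = 1085 µg/L.

1090 µg/L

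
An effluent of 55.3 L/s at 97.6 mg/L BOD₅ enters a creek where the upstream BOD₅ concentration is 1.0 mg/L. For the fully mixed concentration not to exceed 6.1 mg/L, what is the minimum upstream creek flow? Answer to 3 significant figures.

992 L/s

Set C_mix = 6.1: (Q·1.000 + 55.30·97.60) / (Q + 55.30) = 6.1
→ Q = 55.30·(97.60 − 6.1)/(6.1 − 1.000) = 992.1 L/s.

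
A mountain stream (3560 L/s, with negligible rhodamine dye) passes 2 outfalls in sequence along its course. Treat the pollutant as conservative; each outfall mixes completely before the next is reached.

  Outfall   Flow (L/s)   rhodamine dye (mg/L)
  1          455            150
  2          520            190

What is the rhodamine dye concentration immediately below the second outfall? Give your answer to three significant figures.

36.8 mg/L

Outfall 1: combined Q = 4015 L/s; C = (3560·0 + 455.0·150.0)/4015 = 17.00 mg/L.
Outfall 2: combined Q = 4535 L/s; C = (4015·17.00 + 520.0·190.0)/4535 = 36.84 mg/L.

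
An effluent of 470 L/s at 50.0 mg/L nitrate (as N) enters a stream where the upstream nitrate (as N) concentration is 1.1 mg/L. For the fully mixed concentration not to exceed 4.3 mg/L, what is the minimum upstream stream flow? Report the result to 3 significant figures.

Set C_mix = 4.3: (Q·1.100 + 470.0·50.00) / (Q + 470.0) = 4.3
→ Q = 470.0·(50.00 − 4.3)/(4.3 − 1.100) = 6712 L/s.

6710 L/s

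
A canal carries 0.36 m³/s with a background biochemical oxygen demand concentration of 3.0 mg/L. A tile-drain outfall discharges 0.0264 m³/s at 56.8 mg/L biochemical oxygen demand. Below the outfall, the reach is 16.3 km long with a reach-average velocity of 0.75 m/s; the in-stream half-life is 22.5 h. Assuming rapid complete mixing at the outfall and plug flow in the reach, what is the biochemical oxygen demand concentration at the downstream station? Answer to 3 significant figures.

5.54 mg/L

Conservation of mass: C = (0.3600·3.000 + 0.02640·56.80) / 0.3864 = 2.580/0.3864 = 6.676 mg/L.
Travel time t = 16.3·1000 / 0.75 = 21730 s = 6.037 h.
Half-life 22.5 h → k = ln 2 / 22.5 = 0.03081 h⁻¹ = 0.7394 d⁻¹.
After decay, C = 6.676 × e^(−kt) = 6.676 × 0.8303 = 5.543 mg/L.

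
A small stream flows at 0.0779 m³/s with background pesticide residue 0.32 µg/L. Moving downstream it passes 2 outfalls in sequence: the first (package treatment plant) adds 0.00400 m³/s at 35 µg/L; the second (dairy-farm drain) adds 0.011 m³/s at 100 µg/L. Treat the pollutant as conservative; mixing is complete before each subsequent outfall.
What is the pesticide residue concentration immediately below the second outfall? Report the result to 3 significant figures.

After outfall 1: Q = 0.07790 + 0.004000 = 0.08190 m³/s; C = (0.07790·0.3200 + 0.004000·35.00)/0.08190 = 2.014 µg/L.
After outfall 2: Q = 0.08190 + 0.01100 = 0.09290 m³/s; C = (0.08190·2.014 + 0.01100·100.0)/0.09290 = 13.62 µg/L.

13.6 µg/L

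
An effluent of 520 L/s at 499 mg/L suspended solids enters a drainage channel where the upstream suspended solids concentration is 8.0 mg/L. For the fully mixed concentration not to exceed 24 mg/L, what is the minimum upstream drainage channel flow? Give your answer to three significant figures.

Set C_mix = 24: (Q·8.000 + 520.0·499.0) / (Q + 520.0) = 24
→ Q = 520.0·(499.0 − 24)/(24 − 8.000) = 15440 L/s.

15400 L/s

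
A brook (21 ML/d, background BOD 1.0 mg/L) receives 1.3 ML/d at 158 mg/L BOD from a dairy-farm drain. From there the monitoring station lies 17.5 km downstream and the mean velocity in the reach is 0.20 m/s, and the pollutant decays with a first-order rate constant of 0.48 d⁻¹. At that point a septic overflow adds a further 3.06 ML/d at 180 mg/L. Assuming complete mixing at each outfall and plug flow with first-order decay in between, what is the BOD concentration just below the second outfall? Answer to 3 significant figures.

Mixed concentration C = ΣQC/ΣQ = (21.00·1.000 + 1.300·158.0) / 22.30 = 226.4/22.30 = 10.15 mg/L; combined flow 22.30 ML/d.
Travel time t = 17.5·1000 / 0.20 = 87500 s = 24.31 h.
After decay, C = 10.15 × e^(−kt) = 10.15 × 0.6150 = 6.244 mg/L.
At the second outfall, C = (22.30·6.244 + 3.060·180.0) / (22.30 + 3.060) = 27.21 mg/L.

27.2 mg/L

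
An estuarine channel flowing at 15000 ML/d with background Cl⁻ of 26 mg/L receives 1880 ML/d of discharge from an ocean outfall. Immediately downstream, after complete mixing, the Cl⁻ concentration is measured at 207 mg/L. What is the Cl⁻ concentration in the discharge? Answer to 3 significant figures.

Mass balance: 15000·26.00 + 1880·Cₑ = 16880·207.0
→ Cₑ = (16880·207.0 − 15000·26.00) / 1880 = 1651 mg/L.

1650 mg/L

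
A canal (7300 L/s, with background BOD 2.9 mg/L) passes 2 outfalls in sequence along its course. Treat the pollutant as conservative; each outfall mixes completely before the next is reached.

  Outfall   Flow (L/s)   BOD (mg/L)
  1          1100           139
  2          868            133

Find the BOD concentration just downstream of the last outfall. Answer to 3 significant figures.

31.2 mg/L

After outfall 1: Q = 7300 + 1100 = 8400 L/s; C = (7300·2.900 + 1100·139.0)/8400 = 20.72 mg/L.
After outfall 2: Q = 8400 + 868.0 = 9268 L/s; C = (8400·20.72 + 868.0·133.0)/9268 = 31.24 mg/L.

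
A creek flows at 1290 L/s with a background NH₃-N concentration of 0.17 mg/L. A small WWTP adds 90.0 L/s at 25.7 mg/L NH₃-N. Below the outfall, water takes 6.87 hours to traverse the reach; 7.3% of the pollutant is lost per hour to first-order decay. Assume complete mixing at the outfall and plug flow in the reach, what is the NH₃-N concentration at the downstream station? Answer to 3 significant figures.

1.09 mg/L

Flow-weighted average: C = (1290·0.1700 + 90.00·25.70) / 1380 = 2532/1380 = 1.835 mg/L.
7.3%/h lost → k = −ln(1 − 0.073) = 0.07580 h⁻¹.
After decay, C = 1.835 × e^(−kt) = 1.835 × 0.5941 = 1.090 mg/L.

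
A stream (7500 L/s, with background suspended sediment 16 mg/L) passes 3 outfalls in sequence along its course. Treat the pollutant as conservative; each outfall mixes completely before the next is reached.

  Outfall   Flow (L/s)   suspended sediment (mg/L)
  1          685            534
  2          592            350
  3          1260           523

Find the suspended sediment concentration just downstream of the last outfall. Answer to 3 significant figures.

135 mg/L

After outfall 1: Q = 7500 + 685.0 = 8185 L/s; C = (7500·16.00 + 685.0·534.0)/8185 = 59.35 mg/L.
After outfall 2: Q = 8185 + 592.0 = 8777 L/s; C = (8185·59.35 + 592.0·350.0)/8777 = 78.96 mg/L.
After outfall 3: Q = 8777 + 1260 = 10040 L/s; C = (8777·78.96 + 1260·523.0)/10040 = 134.7 mg/L.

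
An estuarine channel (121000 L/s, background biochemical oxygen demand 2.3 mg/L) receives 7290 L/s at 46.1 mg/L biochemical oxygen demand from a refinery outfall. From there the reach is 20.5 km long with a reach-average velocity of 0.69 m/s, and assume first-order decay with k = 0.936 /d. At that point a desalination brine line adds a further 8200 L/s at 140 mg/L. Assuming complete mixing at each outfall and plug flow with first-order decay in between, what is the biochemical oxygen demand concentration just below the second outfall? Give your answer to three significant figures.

11.7 mg/L

Flow-weighted average: C = (121000·2.300 + 7290·46.10) / 128300 = 614400/128300 = 4.789 mg/L; combined flow 128300 L/s.
Travel time t = 20.5·1000 / 0.69 = 29710 s = 8.253 h.
First-order decay: C = 4.789·exp(−k·t) = 4.789·0.7248 = 3.471 mg/L.
Second outfall: C = (128300·3.471 + 8200·140.0)/136500 = 11.67 mg/L.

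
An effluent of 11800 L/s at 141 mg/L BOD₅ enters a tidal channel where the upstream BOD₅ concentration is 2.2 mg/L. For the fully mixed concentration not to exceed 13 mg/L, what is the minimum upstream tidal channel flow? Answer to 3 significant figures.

Set C_mix = 13: (Q·2.200 + 11800·141.0) / (Q + 11800) = 13
→ Q = 11800·(141.0 − 13)/(13 − 2.200) = 139900 L/s.

140000 L/s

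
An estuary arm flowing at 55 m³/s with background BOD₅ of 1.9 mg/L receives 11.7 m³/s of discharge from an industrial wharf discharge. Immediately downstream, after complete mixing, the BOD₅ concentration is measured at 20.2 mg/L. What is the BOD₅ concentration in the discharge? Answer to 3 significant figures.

Mass balance: 55.00·1.900 + 11.70·Cₑ = 66.70·20.20
→ Cₑ = (66.70·20.20 − 55.00·1.900) / 11.70 = 106.2 mg/L.

106 mg/L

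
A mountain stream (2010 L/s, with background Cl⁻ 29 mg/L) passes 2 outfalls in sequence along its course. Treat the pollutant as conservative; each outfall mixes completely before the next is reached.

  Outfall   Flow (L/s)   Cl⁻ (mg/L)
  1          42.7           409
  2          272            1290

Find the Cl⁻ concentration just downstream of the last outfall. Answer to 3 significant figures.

Outfall 1: combined Q = 2053 L/s; C = (2010·29.00 + 42.70·409.0)/2053 = 36.90 mg/L.
Outfall 2: combined Q = 2325 L/s; C = (2053·36.90 + 272.0·1290)/2325 = 183.5 mg/L.

184 mg/L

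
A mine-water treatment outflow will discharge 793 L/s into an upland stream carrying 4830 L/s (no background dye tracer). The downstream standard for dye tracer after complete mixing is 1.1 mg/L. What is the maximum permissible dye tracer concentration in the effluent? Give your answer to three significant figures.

7.80 mg/L

At the limit, (Qr·Cr + Qe·Cₑ)/(Qr + Qe) = 1.1:
Cₑ = (5623·1.1 − 4830·0) / 793.0 = 7.800 mg/L.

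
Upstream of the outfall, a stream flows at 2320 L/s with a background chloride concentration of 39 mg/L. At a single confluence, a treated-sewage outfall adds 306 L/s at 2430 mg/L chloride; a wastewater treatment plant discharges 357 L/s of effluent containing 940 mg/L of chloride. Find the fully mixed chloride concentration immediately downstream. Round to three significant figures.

392 mg/L

Mass balance: C = (2320·39.00 + 306.0·2430 + 357.0·940.0) / 2983 = 1170000/2983 = 392.1 mg/L.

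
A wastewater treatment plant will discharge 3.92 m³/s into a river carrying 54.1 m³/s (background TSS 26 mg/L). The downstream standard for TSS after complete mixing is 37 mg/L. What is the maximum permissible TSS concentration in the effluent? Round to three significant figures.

At the limit, (Qr·Cr + Qe·Cₑ)/(Qr + Qe) = 37:
Cₑ = (58.02·37 − 54.10·26.00) / 3.920 = 188.8 mg/L.

189 mg/L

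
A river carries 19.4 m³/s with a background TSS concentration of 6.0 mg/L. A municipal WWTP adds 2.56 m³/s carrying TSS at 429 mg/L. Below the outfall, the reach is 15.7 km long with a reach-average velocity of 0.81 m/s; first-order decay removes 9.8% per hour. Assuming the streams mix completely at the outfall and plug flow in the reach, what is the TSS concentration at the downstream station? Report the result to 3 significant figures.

Mixed concentration C = ΣQC/ΣQ = (19.40·6.000 + 2.560·429.0) / 21.96 = 1215/21.96 = 55.31 mg/L.
Travel time t = 15.7·1000 / 0.81 = 19380 s = 5.384 h.
9.8%/h lost → k = −ln(1 − 0.098) = 0.1031 h⁻¹.
Decay over the reach: 55.31·exp(−kt) = 55.31·0.5739 = 31.74 mg/L.

31.7 mg/L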